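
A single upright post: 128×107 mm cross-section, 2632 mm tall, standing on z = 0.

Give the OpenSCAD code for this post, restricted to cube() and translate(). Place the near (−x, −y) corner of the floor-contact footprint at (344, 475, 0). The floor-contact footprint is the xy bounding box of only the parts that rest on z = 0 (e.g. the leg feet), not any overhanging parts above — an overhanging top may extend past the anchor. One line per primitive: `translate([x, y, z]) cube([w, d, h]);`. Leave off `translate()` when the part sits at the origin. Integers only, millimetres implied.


translate([344, 475, 0]) cube([128, 107, 2632]);


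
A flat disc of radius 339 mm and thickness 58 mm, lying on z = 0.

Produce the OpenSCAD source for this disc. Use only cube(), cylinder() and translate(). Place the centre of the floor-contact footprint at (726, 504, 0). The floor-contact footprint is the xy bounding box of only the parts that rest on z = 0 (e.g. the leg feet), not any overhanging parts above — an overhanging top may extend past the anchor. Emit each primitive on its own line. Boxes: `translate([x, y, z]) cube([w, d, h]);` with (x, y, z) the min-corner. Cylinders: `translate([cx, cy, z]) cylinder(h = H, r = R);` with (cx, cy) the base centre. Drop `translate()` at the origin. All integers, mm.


translate([726, 504, 0]) cylinder(h = 58, r = 339);


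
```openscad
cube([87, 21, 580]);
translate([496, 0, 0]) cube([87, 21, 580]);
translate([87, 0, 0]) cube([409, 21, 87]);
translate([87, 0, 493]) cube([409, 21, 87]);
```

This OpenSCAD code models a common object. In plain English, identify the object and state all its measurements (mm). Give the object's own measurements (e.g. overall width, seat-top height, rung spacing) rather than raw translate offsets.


A rectangular picture frame lying in the x–z plane (depth along y). The opening is 409 mm wide (x) by 406 mm tall (z), surrounded by a border 87 mm wide on all four sides. The frame is 21 mm deep and is made of two full-height vertical stiles with two horizontal rails fitted between them.


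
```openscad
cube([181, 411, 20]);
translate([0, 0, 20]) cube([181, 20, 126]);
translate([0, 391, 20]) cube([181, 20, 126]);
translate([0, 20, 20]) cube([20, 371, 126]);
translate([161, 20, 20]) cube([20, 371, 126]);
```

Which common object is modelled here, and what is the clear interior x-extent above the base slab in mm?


An open box. The internal width is 141 mm.

A 181×411 base slab with four walls standing on it — an open box. The base is 181 mm wide and the walls are 20 mm thick, so the internal width is 181 − 2 × 20 = 141 mm.


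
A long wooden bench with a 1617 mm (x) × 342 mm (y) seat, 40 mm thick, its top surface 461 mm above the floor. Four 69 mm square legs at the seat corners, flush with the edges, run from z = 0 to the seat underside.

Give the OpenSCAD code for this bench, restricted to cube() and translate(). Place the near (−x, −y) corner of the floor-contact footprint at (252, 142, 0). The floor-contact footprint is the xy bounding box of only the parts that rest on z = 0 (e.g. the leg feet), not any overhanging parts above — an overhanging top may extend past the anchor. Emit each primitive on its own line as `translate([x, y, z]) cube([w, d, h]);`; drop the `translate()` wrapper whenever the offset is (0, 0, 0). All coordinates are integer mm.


translate([252, 142, 421]) cube([1617, 342, 40]);
translate([252, 142, 0]) cube([69, 69, 421]);
translate([252, 415, 0]) cube([69, 69, 421]);
translate([1800, 142, 0]) cube([69, 69, 421]);
translate([1800, 415, 0]) cube([69, 69, 421]);


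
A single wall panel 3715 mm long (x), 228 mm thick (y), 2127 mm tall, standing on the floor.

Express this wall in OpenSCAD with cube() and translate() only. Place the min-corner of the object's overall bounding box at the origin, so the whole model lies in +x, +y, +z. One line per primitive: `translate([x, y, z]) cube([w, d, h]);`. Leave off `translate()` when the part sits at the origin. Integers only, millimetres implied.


cube([3715, 228, 2127]);


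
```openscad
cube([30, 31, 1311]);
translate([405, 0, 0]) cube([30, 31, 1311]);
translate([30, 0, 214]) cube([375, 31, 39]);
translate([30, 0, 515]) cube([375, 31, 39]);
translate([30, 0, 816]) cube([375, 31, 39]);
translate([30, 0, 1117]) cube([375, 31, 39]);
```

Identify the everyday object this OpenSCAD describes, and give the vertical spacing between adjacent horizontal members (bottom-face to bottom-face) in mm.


A ladder. The rung spacing is 301 mm.

Two tall 30×31 posts with 4 short bars between them — a ladder. Adjacent rungs sit at z = 214 and z = 515, so the spacing is 515 − 214 = 301 mm.


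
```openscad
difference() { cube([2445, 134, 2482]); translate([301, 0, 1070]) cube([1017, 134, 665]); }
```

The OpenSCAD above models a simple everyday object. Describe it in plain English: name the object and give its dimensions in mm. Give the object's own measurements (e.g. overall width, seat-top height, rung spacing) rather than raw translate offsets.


A wall 2445 mm long (x), 134 mm thick (y), 2482 mm tall, with a rectangular window opening cut through it. The opening is 1017 mm wide and 665 mm tall; its sill is at z = 1070 mm and its near (−x) edge is 301 mm from the wall's −x end. The opening passes through the full wall thickness.


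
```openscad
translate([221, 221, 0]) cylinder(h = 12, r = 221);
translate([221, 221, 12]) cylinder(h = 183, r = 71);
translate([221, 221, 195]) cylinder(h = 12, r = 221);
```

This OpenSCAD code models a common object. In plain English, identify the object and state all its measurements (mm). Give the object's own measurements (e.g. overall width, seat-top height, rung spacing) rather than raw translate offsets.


A spool: two coaxial disc flanges of radius 221 mm and thickness 12 mm, joined by a core cylinder of radius 71 mm and height 183 mm. The lower flange rests on z = 0 and the three cylinders share a vertical axis.


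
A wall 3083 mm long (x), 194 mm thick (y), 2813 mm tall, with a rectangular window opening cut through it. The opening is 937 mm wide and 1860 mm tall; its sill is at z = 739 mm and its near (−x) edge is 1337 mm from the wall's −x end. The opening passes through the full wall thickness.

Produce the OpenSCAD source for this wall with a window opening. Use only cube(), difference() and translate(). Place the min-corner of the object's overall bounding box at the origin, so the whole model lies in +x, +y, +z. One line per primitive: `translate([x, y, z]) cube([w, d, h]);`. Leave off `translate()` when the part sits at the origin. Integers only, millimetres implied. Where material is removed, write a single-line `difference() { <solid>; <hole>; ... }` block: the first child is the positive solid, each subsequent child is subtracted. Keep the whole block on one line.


difference() { cube([3083, 194, 2813]); translate([1337, 0, 739]) cube([937, 194, 1860]); }


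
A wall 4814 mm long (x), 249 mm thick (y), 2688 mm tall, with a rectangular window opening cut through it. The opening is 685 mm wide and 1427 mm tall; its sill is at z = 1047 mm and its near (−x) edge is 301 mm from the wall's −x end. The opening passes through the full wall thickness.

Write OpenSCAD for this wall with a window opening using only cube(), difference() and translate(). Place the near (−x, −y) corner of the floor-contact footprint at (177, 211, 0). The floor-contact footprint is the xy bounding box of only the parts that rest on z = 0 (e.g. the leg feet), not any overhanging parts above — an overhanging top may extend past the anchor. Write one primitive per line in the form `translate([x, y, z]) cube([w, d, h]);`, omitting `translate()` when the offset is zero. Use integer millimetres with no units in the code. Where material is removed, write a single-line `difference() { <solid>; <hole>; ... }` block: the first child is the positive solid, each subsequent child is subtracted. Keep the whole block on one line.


difference() { translate([177, 211, 0]) cube([4814, 249, 2688]); translate([478, 211, 1047]) cube([685, 249, 1427]); }


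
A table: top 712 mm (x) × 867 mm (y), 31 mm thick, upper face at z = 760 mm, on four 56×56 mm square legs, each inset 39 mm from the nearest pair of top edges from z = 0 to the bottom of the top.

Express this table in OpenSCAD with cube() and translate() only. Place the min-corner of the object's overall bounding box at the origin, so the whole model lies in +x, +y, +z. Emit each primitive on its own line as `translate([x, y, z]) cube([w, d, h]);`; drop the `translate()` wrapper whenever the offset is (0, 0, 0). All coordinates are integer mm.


translate([0, 0, 729]) cube([712, 867, 31]);
translate([39, 39, 0]) cube([56, 56, 729]);
translate([617, 39, 0]) cube([56, 56, 729]);
translate([39, 772, 0]) cube([56, 56, 729]);
translate([617, 772, 0]) cube([56, 56, 729]);


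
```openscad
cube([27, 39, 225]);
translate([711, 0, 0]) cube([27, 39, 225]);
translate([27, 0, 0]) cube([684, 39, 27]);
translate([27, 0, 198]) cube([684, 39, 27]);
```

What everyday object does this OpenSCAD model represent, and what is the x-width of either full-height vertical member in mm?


A picture frame. The border width is 27 mm.

Four thin pieces enclosing a rectangular opening — a picture frame. The two full-height stiles are 225 mm tall; the top rail sits at z = 198 and is 27 mm tall, so the border above the opening is 225 − 198 = 27 mm, matching the stile x-width.


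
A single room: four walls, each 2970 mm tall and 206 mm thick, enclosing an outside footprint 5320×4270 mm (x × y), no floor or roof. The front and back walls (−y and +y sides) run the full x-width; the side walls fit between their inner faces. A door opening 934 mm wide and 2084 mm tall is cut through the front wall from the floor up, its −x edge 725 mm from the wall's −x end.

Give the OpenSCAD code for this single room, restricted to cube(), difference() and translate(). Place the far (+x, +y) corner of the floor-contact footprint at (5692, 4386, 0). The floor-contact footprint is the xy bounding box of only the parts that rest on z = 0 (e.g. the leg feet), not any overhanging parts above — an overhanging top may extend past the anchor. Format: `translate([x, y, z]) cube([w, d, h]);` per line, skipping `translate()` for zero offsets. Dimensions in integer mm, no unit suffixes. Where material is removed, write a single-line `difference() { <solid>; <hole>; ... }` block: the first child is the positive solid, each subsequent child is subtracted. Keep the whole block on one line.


difference() { translate([372, 116, 0]) cube([5320, 206, 2970]); translate([1097, 116, 0]) cube([934, 206, 2084]); }
translate([372, 4180, 0]) cube([5320, 206, 2970]);
translate([372, 322, 0]) cube([206, 3858, 2970]);
translate([5486, 322, 0]) cube([206, 3858, 2970]);


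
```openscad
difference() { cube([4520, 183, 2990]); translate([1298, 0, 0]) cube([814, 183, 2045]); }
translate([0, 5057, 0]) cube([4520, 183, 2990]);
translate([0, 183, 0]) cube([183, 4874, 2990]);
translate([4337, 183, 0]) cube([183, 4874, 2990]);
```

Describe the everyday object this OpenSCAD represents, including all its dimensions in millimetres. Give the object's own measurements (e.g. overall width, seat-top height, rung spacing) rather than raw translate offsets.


A single room: four walls, each 2990 mm tall and 183 mm thick, enclosing an outside footprint 4520×5240 mm (x × y), no floor or roof. The front and back walls (−y and +y sides) run the full x-width; the side walls fit between their inner faces. A door opening 814 mm wide and 2045 mm tall is cut through the front wall from the floor up, its −x edge 1298 mm from the wall's −x end.


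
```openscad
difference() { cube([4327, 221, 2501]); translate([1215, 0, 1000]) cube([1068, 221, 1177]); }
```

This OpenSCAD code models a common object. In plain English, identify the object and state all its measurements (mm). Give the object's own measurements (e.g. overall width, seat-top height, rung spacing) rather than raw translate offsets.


A wall 4327 mm long (x), 221 mm thick (y), 2501 mm tall, with a rectangular window opening cut through it. The opening is 1068 mm wide and 1177 mm tall; its sill is at z = 1000 mm and its near (−x) edge is 1215 mm from the wall's −x end. The opening passes through the full wall thickness.


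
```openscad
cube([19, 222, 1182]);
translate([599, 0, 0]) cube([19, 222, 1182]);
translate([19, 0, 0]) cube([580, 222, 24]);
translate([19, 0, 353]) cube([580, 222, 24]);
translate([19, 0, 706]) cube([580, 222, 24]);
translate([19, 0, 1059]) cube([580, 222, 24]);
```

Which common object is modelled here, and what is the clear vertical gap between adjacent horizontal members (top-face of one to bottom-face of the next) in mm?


A bookshelf. The clear shelf gap is 329 mm.

Two tall side panels with 4 horizontal boards between them — a bookshelf. The first two shelf undersides are at z = 0 and z = 353; with shelf thickness 24, the clear gap is 353 − 0 − 24 = 329 mm.


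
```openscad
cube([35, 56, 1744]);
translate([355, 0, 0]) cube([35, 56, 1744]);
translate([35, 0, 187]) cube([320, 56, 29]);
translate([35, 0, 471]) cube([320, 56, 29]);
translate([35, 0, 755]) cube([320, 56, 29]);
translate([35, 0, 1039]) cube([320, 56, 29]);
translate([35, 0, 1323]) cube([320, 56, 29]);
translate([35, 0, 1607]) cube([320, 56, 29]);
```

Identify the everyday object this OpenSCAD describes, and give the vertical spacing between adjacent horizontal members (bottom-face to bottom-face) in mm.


A ladder. The rung spacing is 284 mm.

Two tall 35×56 posts with 6 short bars between them — a ladder. Adjacent rungs sit at z = 187 and z = 471, so the spacing is 471 − 187 = 284 mm.


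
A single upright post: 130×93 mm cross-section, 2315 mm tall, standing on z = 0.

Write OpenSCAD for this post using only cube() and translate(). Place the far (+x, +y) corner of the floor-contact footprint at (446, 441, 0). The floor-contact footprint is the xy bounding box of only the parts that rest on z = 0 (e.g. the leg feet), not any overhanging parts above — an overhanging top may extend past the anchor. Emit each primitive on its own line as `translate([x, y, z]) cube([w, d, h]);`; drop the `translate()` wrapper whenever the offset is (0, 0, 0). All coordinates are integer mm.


translate([316, 348, 0]) cube([130, 93, 2315]);


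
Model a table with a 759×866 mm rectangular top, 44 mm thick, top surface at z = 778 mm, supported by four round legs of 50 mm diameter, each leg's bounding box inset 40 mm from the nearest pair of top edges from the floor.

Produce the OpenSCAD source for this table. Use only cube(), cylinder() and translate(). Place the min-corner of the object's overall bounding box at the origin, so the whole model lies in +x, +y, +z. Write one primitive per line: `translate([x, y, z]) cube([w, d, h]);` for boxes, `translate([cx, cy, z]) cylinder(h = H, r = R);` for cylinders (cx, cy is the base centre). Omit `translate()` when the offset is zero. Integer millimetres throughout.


translate([0, 0, 734]) cube([759, 866, 44]);
translate([65, 65, 0]) cylinder(h = 734, r = 25);
translate([694, 65, 0]) cylinder(h = 734, r = 25);
translate([65, 801, 0]) cylinder(h = 734, r = 25);
translate([694, 801, 0]) cylinder(h = 734, r = 25);


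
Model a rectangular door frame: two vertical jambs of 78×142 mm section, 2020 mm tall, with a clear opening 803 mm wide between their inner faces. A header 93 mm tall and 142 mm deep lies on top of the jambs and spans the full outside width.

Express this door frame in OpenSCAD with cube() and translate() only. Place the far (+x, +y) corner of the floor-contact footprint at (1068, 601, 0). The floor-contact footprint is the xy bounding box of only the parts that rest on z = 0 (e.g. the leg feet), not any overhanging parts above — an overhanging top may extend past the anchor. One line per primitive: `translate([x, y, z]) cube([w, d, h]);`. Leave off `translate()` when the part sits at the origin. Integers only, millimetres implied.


translate([109, 459, 0]) cube([78, 142, 2020]);
translate([990, 459, 0]) cube([78, 142, 2020]);
translate([109, 459, 2020]) cube([959, 142, 93]);


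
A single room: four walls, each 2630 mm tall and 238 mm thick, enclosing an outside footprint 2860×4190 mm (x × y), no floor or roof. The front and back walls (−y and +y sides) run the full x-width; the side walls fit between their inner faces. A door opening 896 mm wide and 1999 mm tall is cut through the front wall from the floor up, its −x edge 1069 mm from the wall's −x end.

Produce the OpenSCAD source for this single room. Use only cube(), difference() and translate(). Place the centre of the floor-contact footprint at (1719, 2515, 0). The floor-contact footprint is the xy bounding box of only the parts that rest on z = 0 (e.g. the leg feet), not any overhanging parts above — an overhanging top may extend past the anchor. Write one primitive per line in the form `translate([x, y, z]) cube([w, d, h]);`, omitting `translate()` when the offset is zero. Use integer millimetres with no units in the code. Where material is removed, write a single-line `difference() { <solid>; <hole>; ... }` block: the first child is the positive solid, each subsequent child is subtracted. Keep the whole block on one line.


difference() { translate([289, 420, 0]) cube([2860, 238, 2630]); translate([1358, 420, 0]) cube([896, 238, 1999]); }
translate([289, 4372, 0]) cube([2860, 238, 2630]);
translate([289, 658, 0]) cube([238, 3714, 2630]);
translate([2911, 658, 0]) cube([238, 3714, 2630]);


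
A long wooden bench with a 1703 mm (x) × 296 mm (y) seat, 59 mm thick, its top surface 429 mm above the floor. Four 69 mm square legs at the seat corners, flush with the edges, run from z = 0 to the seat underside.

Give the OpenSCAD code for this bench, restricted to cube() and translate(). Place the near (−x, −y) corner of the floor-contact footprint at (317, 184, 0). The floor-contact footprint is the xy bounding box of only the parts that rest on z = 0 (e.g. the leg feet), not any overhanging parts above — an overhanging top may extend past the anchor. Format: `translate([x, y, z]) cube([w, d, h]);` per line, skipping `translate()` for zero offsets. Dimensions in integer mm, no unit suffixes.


translate([317, 184, 370]) cube([1703, 296, 59]);
translate([317, 184, 0]) cube([69, 69, 370]);
translate([317, 411, 0]) cube([69, 69, 370]);
translate([1951, 184, 0]) cube([69, 69, 370]);
translate([1951, 411, 0]) cube([69, 69, 370]);


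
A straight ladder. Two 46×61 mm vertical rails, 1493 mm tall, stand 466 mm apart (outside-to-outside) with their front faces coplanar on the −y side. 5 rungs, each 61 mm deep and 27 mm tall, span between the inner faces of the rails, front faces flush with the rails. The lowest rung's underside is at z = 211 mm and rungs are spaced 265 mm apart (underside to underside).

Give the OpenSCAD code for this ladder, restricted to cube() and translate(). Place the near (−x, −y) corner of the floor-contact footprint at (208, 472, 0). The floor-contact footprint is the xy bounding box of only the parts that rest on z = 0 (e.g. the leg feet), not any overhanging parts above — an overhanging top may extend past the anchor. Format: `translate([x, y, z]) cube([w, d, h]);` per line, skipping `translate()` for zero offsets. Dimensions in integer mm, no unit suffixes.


translate([208, 472, 0]) cube([46, 61, 1493]);
translate([628, 472, 0]) cube([46, 61, 1493]);
translate([254, 472, 211]) cube([374, 61, 27]);
translate([254, 472, 476]) cube([374, 61, 27]);
translate([254, 472, 741]) cube([374, 61, 27]);
translate([254, 472, 1006]) cube([374, 61, 27]);
translate([254, 472, 1271]) cube([374, 61, 27]);


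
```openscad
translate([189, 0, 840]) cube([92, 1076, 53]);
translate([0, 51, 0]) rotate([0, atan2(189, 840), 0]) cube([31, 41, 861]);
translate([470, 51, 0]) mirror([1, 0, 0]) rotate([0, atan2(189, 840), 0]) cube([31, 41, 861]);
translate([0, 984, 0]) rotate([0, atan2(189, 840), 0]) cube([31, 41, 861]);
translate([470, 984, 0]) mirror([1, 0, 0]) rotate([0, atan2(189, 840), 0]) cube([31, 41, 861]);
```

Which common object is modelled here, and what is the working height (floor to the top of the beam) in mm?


A sawhorse. The overall height is 893 mm.

A beam across two mirrored pairs of raked legs — a sawhorse. The beam's underside is at z = 840 (matching the legs' vertical rise in atan2(189, 840)) and the beam is 53 mm tall, so its top is at 840 + 53 = 893 mm. The raked legs top out at the beam's underside, so that is the highest point.


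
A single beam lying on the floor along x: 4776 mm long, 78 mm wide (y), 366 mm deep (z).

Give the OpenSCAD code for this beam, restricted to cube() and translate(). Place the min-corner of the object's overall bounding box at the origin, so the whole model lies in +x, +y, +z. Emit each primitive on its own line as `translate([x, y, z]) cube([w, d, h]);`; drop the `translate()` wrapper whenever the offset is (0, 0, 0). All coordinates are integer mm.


cube([4776, 78, 366]);


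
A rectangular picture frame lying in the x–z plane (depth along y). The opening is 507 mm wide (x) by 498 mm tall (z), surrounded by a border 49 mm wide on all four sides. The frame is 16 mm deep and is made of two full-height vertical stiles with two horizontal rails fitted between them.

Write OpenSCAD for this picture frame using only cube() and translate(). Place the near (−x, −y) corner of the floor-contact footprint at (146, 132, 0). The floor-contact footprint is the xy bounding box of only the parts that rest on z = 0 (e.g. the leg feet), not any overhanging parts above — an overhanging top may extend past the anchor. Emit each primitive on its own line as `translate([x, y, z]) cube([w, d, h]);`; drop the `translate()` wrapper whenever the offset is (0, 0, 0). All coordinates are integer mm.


translate([146, 132, 0]) cube([49, 16, 596]);
translate([702, 132, 0]) cube([49, 16, 596]);
translate([195, 132, 0]) cube([507, 16, 49]);
translate([195, 132, 547]) cube([507, 16, 49]);


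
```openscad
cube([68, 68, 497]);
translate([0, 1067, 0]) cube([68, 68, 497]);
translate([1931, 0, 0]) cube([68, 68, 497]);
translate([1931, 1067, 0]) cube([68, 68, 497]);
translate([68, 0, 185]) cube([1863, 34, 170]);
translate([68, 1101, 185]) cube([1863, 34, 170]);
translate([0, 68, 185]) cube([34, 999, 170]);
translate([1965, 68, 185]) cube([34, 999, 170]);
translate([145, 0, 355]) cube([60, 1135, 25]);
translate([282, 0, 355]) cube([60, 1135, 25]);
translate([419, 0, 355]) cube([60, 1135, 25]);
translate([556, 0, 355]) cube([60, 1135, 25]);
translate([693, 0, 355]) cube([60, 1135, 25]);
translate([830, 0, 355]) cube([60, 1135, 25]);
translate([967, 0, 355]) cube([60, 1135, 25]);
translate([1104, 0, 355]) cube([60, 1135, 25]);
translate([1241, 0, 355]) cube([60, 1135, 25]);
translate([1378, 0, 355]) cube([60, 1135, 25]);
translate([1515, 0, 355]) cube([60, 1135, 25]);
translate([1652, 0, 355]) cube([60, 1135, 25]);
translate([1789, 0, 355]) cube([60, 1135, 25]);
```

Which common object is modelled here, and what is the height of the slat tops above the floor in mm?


A bed frame. The slat-top height is 380 mm.

Four posts, four rails, and a row of slats — a bed frame. Slats sit on the rails at z = 185 + 170 = 355; with slat thickness 25, the top is 380 mm.


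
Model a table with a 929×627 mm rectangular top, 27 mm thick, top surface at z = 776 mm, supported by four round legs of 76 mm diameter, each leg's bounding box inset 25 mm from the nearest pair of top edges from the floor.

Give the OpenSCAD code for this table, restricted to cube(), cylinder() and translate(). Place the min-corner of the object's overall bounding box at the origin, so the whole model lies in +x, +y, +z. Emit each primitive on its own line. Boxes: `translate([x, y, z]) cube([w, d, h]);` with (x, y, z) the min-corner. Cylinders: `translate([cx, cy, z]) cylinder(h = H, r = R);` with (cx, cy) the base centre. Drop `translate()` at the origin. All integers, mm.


// leg_h = 776 - 27 = 749
translate([0, 0, 749]) cube([929, 627, 27]);
translate([63, 63, 0]) cylinder(h = 749, r = 38);
translate([866, 63, 0]) cylinder(h = 749, r = 38);
translate([63, 564, 0]) cylinder(h = 749, r = 38);
translate([866, 564, 0]) cylinder(h = 749, r = 38);


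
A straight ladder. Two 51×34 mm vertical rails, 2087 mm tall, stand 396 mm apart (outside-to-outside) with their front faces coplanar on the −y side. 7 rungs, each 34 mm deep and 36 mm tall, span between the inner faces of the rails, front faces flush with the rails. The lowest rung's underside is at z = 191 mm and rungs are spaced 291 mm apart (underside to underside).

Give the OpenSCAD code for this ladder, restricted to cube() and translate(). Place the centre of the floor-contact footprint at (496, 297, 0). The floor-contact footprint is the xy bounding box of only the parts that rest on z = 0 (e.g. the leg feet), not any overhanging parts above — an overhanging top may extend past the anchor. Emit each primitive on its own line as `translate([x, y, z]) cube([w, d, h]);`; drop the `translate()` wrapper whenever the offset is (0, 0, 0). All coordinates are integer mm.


translate([298, 280, 0]) cube([51, 34, 2087]);
translate([643, 280, 0]) cube([51, 34, 2087]);
translate([349, 280, 191]) cube([294, 34, 36]);
translate([349, 280, 482]) cube([294, 34, 36]);
translate([349, 280, 773]) cube([294, 34, 36]);
translate([349, 280, 1064]) cube([294, 34, 36]);
translate([349, 280, 1355]) cube([294, 34, 36]);
translate([349, 280, 1646]) cube([294, 34, 36]);
translate([349, 280, 1937]) cube([294, 34, 36]);


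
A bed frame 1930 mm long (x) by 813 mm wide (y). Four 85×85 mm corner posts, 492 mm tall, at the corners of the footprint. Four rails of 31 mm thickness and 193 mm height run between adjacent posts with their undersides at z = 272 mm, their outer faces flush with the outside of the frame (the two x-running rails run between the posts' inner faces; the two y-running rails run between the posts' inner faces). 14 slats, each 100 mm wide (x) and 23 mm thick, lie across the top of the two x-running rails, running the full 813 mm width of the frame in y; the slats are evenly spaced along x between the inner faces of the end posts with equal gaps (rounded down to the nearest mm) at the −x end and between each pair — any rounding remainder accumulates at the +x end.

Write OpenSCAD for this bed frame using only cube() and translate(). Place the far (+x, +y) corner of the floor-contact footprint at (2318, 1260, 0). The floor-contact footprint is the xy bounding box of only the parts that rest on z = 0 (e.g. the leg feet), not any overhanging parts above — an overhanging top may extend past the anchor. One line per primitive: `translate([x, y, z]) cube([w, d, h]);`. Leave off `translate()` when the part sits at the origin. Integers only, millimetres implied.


translate([388, 447, 0]) cube([85, 85, 492]);
translate([388, 1175, 0]) cube([85, 85, 492]);
translate([2233, 447, 0]) cube([85, 85, 492]);
translate([2233, 1175, 0]) cube([85, 85, 492]);
translate([473, 447, 272]) cube([1760, 31, 193]);
translate([473, 1229, 272]) cube([1760, 31, 193]);
translate([388, 532, 272]) cube([31, 643, 193]);
translate([2287, 532, 272]) cube([31, 643, 193]);
translate([497, 447, 465]) cube([100, 813, 23]);
translate([621, 447, 465]) cube([100, 813, 23]);
translate([745, 447, 465]) cube([100, 813, 23]);
translate([869, 447, 465]) cube([100, 813, 23]);
translate([993, 447, 465]) cube([100, 813, 23]);
translate([1117, 447, 465]) cube([100, 813, 23]);
translate([1241, 447, 465]) cube([100, 813, 23]);
translate([1365, 447, 465]) cube([100, 813, 23]);
translate([1489, 447, 465]) cube([100, 813, 23]);
translate([1613, 447, 465]) cube([100, 813, 23]);
translate([1737, 447, 465]) cube([100, 813, 23]);
translate([1861, 447, 465]) cube([100, 813, 23]);
translate([1985, 447, 465]) cube([100, 813, 23]);
translate([2109, 447, 465]) cube([100, 813, 23]);


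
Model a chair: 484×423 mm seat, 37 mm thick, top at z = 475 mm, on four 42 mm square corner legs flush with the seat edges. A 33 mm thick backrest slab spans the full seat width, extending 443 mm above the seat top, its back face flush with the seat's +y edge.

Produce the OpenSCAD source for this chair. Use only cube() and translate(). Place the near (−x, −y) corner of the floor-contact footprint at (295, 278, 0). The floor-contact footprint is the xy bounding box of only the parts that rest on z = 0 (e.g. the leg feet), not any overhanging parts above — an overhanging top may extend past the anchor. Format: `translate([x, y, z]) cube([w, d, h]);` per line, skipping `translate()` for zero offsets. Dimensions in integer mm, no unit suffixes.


// leg_h = 475 - 37 = 438
translate([295, 278, 438]) cube([484, 423, 37]);
translate([295, 278, 0]) cube([42, 42, 438]);
translate([737, 278, 0]) cube([42, 42, 438]);
translate([295, 659, 0]) cube([42, 42, 438]);
translate([737, 659, 0]) cube([42, 42, 438]);
translate([295, 668, 475]) cube([484, 33, 443]);


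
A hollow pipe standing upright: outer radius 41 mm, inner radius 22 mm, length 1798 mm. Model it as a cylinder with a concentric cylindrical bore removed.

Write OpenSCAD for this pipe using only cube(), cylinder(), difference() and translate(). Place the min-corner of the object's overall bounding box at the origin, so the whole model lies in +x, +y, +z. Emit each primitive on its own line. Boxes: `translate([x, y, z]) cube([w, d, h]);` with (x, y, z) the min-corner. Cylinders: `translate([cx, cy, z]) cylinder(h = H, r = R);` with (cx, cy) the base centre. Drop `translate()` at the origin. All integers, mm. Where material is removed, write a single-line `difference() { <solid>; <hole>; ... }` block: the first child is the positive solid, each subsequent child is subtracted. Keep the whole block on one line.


difference() { translate([41, 41, 0]) cylinder(h = 1798, r = 41); translate([41, 41, 0]) cylinder(h = 1798, r = 22); }


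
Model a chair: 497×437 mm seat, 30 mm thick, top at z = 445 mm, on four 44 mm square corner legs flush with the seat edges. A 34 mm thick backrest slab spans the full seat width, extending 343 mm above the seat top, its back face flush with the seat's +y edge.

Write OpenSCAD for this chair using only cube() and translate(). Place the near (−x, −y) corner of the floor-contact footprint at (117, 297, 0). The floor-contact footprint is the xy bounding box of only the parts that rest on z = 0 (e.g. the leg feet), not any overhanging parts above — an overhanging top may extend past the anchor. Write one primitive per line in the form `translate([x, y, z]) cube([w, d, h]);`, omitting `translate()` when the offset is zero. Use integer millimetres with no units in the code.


translate([117, 297, 415]) cube([497, 437, 30]);
translate([117, 297, 0]) cube([44, 44, 415]);
translate([570, 297, 0]) cube([44, 44, 415]);
translate([117, 690, 0]) cube([44, 44, 415]);
translate([570, 690, 0]) cube([44, 44, 415]);
translate([117, 700, 445]) cube([497, 34, 343]);


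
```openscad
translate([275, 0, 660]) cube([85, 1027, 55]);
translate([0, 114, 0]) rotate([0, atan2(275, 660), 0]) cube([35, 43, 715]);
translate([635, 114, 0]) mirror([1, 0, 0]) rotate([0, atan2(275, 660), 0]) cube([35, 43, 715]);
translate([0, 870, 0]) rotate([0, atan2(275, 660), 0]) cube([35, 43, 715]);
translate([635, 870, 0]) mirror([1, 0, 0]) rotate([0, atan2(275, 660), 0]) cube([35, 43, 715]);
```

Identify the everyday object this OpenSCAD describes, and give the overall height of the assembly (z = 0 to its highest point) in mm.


A sawhorse. The overall height is 715 mm.

A beam across two mirrored pairs of raked legs — a sawhorse. The beam's underside is at z = 660 (matching the legs' vertical rise in atan2(275, 660)) and the beam is 55 mm tall, so its top is at 660 + 55 = 715 mm. The raked legs top out at the beam's underside, so that is the highest point.


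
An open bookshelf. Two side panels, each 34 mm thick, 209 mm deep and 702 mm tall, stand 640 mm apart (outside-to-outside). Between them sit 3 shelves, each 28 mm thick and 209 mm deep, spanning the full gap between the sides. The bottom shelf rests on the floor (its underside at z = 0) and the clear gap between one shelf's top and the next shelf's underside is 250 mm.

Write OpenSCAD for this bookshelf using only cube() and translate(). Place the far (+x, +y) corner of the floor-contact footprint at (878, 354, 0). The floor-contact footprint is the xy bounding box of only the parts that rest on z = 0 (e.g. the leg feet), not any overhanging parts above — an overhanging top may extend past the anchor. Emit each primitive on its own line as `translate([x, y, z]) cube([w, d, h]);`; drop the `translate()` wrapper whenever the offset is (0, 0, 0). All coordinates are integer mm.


translate([238, 145, 0]) cube([34, 209, 702]);
translate([844, 145, 0]) cube([34, 209, 702]);
translate([272, 145, 0]) cube([572, 209, 28]);
translate([272, 145, 278]) cube([572, 209, 28]);
translate([272, 145, 556]) cube([572, 209, 28]);


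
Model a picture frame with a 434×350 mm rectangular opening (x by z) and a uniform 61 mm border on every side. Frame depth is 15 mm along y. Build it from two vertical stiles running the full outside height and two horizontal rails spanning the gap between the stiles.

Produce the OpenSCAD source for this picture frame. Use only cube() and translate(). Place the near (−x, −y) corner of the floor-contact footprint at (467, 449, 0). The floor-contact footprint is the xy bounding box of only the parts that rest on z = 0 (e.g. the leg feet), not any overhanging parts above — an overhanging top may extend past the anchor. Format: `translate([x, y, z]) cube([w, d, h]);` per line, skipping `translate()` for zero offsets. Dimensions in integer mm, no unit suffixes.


translate([467, 449, 0]) cube([61, 15, 472]);
translate([962, 449, 0]) cube([61, 15, 472]);
translate([528, 449, 0]) cube([434, 15, 61]);
translate([528, 449, 411]) cube([434, 15, 61]);


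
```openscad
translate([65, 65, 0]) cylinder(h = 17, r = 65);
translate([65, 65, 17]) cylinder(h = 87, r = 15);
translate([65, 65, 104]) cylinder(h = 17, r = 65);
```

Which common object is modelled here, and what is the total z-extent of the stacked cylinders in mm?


A spool. The overall height is 121 mm.

Three coaxial cylinders, large–small–large — a spool. Two 17 mm flanges and a 87 mm core give 17 + 87 + 17 = 121 mm.


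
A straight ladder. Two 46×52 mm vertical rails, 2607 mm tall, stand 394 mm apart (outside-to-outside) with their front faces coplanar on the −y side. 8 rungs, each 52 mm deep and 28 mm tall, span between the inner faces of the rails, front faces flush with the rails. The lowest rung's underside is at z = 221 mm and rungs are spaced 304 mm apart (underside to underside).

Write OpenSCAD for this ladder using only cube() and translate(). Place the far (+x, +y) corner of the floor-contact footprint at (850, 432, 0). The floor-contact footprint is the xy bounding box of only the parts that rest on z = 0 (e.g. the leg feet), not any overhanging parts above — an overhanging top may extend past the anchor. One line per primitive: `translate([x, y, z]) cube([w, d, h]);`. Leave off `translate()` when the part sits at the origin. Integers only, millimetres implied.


translate([456, 380, 0]) cube([46, 52, 2607]);
translate([804, 380, 0]) cube([46, 52, 2607]);
translate([502, 380, 221]) cube([302, 52, 28]);
translate([502, 380, 525]) cube([302, 52, 28]);
translate([502, 380, 829]) cube([302, 52, 28]);
translate([502, 380, 1133]) cube([302, 52, 28]);
translate([502, 380, 1437]) cube([302, 52, 28]);
translate([502, 380, 1741]) cube([302, 52, 28]);
translate([502, 380, 2045]) cube([302, 52, 28]);
translate([502, 380, 2349]) cube([302, 52, 28]);


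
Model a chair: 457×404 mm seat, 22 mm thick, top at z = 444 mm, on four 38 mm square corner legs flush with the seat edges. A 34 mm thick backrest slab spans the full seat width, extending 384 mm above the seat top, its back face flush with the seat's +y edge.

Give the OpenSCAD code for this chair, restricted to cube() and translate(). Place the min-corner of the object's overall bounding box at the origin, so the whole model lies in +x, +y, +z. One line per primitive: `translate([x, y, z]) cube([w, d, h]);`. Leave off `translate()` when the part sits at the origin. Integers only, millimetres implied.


translate([0, 0, 422]) cube([457, 404, 22]);
cube([38, 38, 422]);
translate([419, 0, 0]) cube([38, 38, 422]);
translate([0, 366, 0]) cube([38, 38, 422]);
translate([419, 366, 0]) cube([38, 38, 422]);
translate([0, 370, 444]) cube([457, 34, 384]);


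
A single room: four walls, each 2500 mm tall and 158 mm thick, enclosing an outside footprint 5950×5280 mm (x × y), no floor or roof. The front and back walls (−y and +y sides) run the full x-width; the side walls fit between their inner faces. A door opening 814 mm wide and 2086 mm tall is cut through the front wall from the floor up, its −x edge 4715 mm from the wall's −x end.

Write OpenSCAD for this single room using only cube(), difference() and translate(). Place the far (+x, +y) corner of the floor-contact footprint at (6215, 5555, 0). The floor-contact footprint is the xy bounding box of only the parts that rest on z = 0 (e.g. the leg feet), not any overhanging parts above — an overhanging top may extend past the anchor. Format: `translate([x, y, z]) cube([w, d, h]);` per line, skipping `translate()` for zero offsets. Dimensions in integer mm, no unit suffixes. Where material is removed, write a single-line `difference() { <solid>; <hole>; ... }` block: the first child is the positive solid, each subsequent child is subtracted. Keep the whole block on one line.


difference() { translate([265, 275, 0]) cube([5950, 158, 2500]); translate([4980, 275, 0]) cube([814, 158, 2086]); }
translate([265, 5397, 0]) cube([5950, 158, 2500]);
translate([265, 433, 0]) cube([158, 4964, 2500]);
translate([6057, 433, 0]) cube([158, 4964, 2500]);


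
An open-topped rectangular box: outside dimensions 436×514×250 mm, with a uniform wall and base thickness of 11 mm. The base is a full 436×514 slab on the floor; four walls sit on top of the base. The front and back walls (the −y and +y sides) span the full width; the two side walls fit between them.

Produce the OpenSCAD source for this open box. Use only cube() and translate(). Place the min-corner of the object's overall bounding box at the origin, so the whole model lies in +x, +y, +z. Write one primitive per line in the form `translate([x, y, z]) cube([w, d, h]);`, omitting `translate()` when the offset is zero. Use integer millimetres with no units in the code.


cube([436, 514, 11]);
translate([0, 0, 11]) cube([436, 11, 239]);
translate([0, 503, 11]) cube([436, 11, 239]);
translate([0, 11, 11]) cube([11, 492, 239]);
translate([425, 11, 11]) cube([11, 492, 239]);


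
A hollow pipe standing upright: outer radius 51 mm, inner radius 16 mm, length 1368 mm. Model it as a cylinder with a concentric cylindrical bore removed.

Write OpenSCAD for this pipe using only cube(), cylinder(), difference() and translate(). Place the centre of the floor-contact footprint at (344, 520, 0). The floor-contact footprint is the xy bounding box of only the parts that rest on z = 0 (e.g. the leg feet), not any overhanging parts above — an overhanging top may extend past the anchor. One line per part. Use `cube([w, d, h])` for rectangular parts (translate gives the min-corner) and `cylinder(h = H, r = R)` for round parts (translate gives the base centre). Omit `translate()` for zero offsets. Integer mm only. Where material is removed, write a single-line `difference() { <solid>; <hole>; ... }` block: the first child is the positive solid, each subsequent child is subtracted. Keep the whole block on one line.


difference() { translate([344, 520, 0]) cylinder(h = 1368, r = 51); translate([344, 520, 0]) cylinder(h = 1368, r = 16); }


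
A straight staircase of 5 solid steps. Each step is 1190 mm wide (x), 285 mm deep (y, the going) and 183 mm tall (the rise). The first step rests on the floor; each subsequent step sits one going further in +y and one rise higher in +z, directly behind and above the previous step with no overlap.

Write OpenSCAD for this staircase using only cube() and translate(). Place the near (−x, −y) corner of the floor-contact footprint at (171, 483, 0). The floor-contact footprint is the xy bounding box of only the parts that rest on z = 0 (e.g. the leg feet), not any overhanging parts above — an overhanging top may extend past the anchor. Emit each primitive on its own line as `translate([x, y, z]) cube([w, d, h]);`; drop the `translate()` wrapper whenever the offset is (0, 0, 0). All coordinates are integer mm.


translate([171, 483, 0]) cube([1190, 285, 183]);
translate([171, 768, 183]) cube([1190, 285, 183]);
translate([171, 1053, 366]) cube([1190, 285, 183]);
translate([171, 1338, 549]) cube([1190, 285, 183]);
translate([171, 1623, 732]) cube([1190, 285, 183]);
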